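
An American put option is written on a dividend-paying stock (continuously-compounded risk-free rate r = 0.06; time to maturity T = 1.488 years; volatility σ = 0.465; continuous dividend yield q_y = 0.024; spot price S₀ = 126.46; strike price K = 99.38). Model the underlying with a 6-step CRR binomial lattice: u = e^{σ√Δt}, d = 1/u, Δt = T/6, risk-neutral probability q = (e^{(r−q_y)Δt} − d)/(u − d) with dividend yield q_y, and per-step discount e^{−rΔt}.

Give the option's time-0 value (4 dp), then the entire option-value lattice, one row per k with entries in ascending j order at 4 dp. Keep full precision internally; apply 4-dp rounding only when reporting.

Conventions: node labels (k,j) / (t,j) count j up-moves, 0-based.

params: Δt=0.24800 u=1.26058 d=0.79329 q=0.46156 e^(-rΔt)=0.98523
t_6 payoffs: 67.8633 49.2984 19.7979 0.0000 0.0000 0.0000 0.0000
k=5: node(5,0) S=39.7292 payoff=59.6508 vs cont=58.4188 → 59.6508 [stop]  node(5,1) S=63.1316 payoff=36.2484 vs cont=35.1552 → 36.2484 [stop]  node(5,2) S=100.3193 payoff=0.0000 vs cont=10.5026 → 10.5026 [wait]  node(5,3) S=159.4123 payoff=0.0000 vs cont=0.0000 → 0.0000 [wait]  node(5,4) S=253.3142 payoff=0.0000 vs cont=0.0000 → 0.0000 [wait]  node(5,5) S=402.5288 payoff=0.0000 vs cont=0.0000 → 0.0000 [wait]
k=4: node(4,0) S=50.0816 payoff=49.2984 vs cont=48.1278 → 49.2984 [stop]  node(4,1) S=79.5821 payoff=19.7979 vs cont=24.0054 → 24.0054 [wait]  node(4,2) S=126.4600 payoff=0.0000 vs cont=5.5715 → 5.5715 [wait]  node(4,3) S=200.9512 payoff=0.0000 vs cont=0.0000 → 0.0000 [wait]  node(4,4) S=319.3215 payoff=0.0000 vs cont=0.0000 → 0.0000 [wait]
k=3: node(3,0) S=63.1316 payoff=36.2484 vs cont=37.0685 → 37.0685 [wait]  node(3,1) S=100.3193 payoff=0.0000 vs cont=15.2682 → 15.2682 [wait]  node(3,2) S=159.4123 payoff=0.0000 vs cont=2.9556 → 2.9556 [wait]  node(3,3) S=253.3142 payoff=0.0000 vs cont=0.0000 → 0.0000 [wait]
k=2: node(2,0) S=79.5821 payoff=19.7979 vs cont=26.6076 → 26.6076 [wait]  node(2,1) S=126.4600 payoff=0.0000 vs cont=9.4437 → 9.4437 [wait]  node(2,2) S=200.9512 payoff=0.0000 vs cont=1.5679 → 1.5679 [wait]
k=1: node(1,0) S=100.3193 payoff=0.0000 vs cont=18.4095 → 18.4095 [wait]  node(1,1) S=159.4123 payoff=0.0000 vs cont=5.7228 → 5.7228 [wait]
k=0: node(0,0) S=126.4600 payoff=0.0000 vs cont=12.3684 → 12.3684 [wait]

price = 12.3684
tree:
12.3684
18.4095 5.7228
26.6076 9.4437 1.5679
37.0685 15.2682 2.9556 0.0000
49.2984 24.0054 5.5715 0.0000 0.0000
59.6508 36.2484 10.5026 0.0000 0.0000 0.0000
67.8633 49.2984 19.7979 0.0000 0.0000 0.0000 0.0000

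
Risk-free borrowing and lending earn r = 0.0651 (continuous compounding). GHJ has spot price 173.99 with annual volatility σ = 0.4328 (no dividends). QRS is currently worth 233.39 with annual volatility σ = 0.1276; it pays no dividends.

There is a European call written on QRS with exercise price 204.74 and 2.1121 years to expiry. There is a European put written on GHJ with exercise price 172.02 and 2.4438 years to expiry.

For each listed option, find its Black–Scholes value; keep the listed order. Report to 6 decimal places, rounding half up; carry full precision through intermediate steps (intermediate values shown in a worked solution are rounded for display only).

price(QRS call K=204.74) = 56.195949
price(GHJ put K=172.02) = 30.122201

[QRS call K=204.74]
σ√T = 0.1276·√2.1121 = 0.185442
d₁ = (ln(S/K) + (r+σ²/2)T) / (σ√T) = (ln(233.39/204.74) + (0.0651+0.1276²/2)·2.1121) / 0.185442 = (0.130970 + 0.154692) / 0.185442 = 1.540439
d₂ = d₁ − σ√T = 1.540439 − 0.185442 = 1.354998
e^{−rT} = 0.871536
N(d₁) = 0.938273,  N(d₂) = 0.912291
price = S·N(d₁) − K·e^{−rT}·N(d₂) = 218.983622 − 162.787673 = 56.195949
[GHJ put K=172.02]
σ√T = 0.4328·√2.4438 = 0.676581
d₁ = (ln(S/K) + (r+σ²/2)T) / (σ√T) = (ln(173.99/172.02) + (0.0651+0.4328²/2)·2.4438) / 0.676581 = (0.011387 + 0.387973) / 0.676581 = 0.590261
d₂ = d₁ − σ√T = 0.590261 − 0.676581 = -0.086320
e^{−rT} = 0.852918
N(−d₁) = 0.277508,  N(−d₂) = 0.534394
price = K·e^{−rT}·N(−d₂) − S·N(−d₁) = 78.405786 − 48.283586 = 30.122201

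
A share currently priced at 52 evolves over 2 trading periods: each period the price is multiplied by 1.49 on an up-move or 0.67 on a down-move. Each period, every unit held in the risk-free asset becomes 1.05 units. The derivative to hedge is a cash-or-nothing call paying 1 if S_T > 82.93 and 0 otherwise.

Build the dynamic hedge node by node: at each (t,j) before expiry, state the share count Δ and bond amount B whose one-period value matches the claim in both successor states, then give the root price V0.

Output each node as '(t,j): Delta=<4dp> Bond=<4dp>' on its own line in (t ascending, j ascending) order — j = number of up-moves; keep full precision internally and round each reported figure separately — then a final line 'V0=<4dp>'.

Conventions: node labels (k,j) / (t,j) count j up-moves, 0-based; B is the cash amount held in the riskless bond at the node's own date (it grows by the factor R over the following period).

(0,0): Delta=0.0104 Bond=-0.3434
(1,0): Delta=0.0000 Bond=0.0000
(1,1): Delta=0.0157 Bond=-0.7782
V0=0.1948

Since d<R<u, set p* = (R−d)/(u−d) = 0.4634; price each node as the discounted p*-expectation of its children.
Payoffs at expiry: V(2,0)=0.0000, V(2,1)=0.0000, V(2,2)=1.0000
  t=1,j=0: stock 34.8400 → up 51.9116 (V=0.0000), down 23.3428 (V=0.0000). Price 0.0000; hedge Δ=0.0000, bond B=0.0000.
  t=1,j=1: stock 77.4800 → up 115.4452 (V=1.0000), down 51.9116 (V=0.0000). Price 0.4413; hedge Δ=0.0157, bond B=-0.7782.
  t=0,j=0: stock 52.0000 → up 77.4800 (V=0.4413), down 34.8400 (V=0.0000). Price 0.1948; hedge Δ=0.0104, bond B=-0.3434.
Verification: the root portfolio costs Δ(0,0)·S0 + B(0,0) = 0.1948, matching V0.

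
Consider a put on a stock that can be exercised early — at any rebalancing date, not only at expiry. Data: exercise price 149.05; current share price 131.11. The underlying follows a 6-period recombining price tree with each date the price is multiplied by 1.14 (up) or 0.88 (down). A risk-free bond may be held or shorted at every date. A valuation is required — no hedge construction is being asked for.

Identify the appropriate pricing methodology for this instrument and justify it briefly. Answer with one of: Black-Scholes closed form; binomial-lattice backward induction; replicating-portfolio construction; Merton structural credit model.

Key observation: early exercise of the strike-149.05 put must be checked at each of the 6 dates (spot 131.11), which forces a node-by-node comparison of intrinsic and continuation value backward from expiry.

framework: binomial-lattice backward induction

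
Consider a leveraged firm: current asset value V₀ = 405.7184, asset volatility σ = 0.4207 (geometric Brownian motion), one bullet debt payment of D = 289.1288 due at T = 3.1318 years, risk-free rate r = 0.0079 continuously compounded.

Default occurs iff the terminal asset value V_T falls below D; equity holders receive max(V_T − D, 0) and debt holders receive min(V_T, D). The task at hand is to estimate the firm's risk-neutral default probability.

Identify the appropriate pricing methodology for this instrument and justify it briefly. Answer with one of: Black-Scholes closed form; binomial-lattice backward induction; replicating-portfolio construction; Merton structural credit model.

Key observation: assets follow a GBM and default happens iff V_T < 289.1288; valuing claims on that split (equity as a call, risky debt as the residual) is the structural model's definition.

framework: Merton structural credit model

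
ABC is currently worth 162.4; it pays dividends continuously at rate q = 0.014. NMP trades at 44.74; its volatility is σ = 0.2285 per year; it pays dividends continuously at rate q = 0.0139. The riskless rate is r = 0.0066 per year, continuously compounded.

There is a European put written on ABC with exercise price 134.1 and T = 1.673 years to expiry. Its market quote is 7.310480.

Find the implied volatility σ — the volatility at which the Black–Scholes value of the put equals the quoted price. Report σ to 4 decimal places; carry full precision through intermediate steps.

At σ = 0.2316 the Black–Scholes value reproduces the quote:
σ√T = 0.2316·√1.673 = 0.299562
d₁ = (ln(S/K) + (r−q+σ²/2)T) / (σ√T) = (ln(162.4/134.1) + (0.0066−0.014+0.2316²/2)·1.673) / 0.299562 = (0.191477 + 0.032488) / 0.299562 = 0.747642
d₂ = d₁ − σ√T = 0.747642 − 0.299562 = 0.448080
e^{−rT} = 0.989019
e^{−qT} = 0.976850
N(−d₁) = 0.227338,  N(−d₂) = 0.327048
V = K·e^{−rT}·N(−d₂) − S·e^{−qT}·N(−d₁) = 43.375487 − 36.065007 = 7.310480 (matching the quote); vega is positive throughout, so no other σ reproduces this price

sigma = 0.2316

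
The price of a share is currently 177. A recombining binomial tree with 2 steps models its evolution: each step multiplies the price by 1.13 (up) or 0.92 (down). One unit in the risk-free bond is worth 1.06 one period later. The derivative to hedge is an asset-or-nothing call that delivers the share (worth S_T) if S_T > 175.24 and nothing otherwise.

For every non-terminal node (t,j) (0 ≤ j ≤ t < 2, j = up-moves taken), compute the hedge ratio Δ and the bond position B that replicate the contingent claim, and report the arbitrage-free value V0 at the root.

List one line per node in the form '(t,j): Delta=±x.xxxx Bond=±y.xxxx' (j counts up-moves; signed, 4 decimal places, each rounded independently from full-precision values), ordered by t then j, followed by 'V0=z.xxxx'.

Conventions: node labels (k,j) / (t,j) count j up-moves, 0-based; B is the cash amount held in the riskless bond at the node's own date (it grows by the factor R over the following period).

The replicating-portfolio and risk-neutral prices coincide; use p* = (1.06−0.92)/(1.13−0.92) = 0.6667 for the latter.
Terminal payoffs: V(2,0)=0.0000, V(2,1)=184.0092, V(2,2)=226.0113
Node (1,0) S=162.8400: V=(p*·184.0092+(1−p*)·0.0000)/1.06=115.7291; Δ=(184.0092−0.0000)/(184.0092−149.8128)=5.3810; B=V−Δ·S=-760.5052
Node (1,1) S=200.0100: V=(p*·226.0113+(1−p*)·184.0092)/1.06=200.0100; Δ=(226.0113−184.0092)/(226.0113−184.0092)=1.0000; B=V−Δ·S=0.0000
Node (0,0) S=177.0000: V=(p*·200.0100+(1−p*)·115.7291)/1.06=162.1852; Δ=(200.0100−115.7291)/(200.0100−162.8400)=2.2674; B=V−Δ·S=-239.1526
As a check, the time-0 holding Δ(0,0)·S0 + B(0,0) comes to 162.1852 — exactly V0.

(0,0): Delta=2.2674 Bond=-239.1526
(1,0): Delta=5.3810 Bond=-760.5052
(1,1): Delta=1.0000 Bond=0.0000
V0=162.1852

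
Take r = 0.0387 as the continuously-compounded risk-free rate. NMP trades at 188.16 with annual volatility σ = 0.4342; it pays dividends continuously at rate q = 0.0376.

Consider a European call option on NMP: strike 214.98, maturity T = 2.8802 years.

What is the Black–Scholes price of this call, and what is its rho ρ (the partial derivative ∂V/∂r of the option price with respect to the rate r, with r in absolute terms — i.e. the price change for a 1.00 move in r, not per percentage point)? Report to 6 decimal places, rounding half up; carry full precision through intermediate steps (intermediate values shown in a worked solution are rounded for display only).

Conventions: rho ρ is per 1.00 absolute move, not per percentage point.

σ√T = 0.4342·√2.8802 = 0.736887
d₁ = (ln(S/K) + (r−q+σ²/2)T) / (σ√T) = (ln(188.16/214.98) + (0.0387−0.0376+0.4342²/2)·2.8802) / 0.736887 = (-0.133252 + 0.274670) / 0.736887 = 0.191912
d₂ = d₁ − σ√T = 0.191912 − 0.736887 = -0.544976
e^{−rT} = 0.894524
e^{−qT} = 0.897362
N(d₁) = 0.576094,  N(d₂) = 0.292885
Call price V = S·e^{−qT}·N(d₁) − K·e^{−rT}·N(d₂) = 97.272211 − 56.323201 = 40.949009
ρ = K·T·e^{−rT}·N(d₂) = 162.222085

price = 40.949009
ρ = 162.222085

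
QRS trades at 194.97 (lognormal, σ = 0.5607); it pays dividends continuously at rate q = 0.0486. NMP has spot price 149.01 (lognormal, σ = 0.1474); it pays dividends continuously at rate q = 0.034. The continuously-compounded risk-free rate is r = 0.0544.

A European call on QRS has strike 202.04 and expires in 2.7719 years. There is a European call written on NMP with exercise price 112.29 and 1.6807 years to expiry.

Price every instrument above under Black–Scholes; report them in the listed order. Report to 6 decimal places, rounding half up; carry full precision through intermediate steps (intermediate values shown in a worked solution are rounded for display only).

price(QRS call K=202.04) = 60.163297
price(NMP call K=112.29) = 38.715821

[QRS call K=202.04]
σ√T = 0.5607·√2.7719 = 0.933511
d₁ = (ln(S/K) + (r−q+σ²/2)T) / (σ√T) = (ln(194.97/202.04) + (0.0544−0.0486+0.5607²/2)·2.7719) / 0.933511 = (-0.035620 + 0.451798) / 0.933511 = 0.445820
d₂ = d₁ − σ√T = 0.445820 − 0.933511 = -0.487690
e^{−rT} = 0.860027
e^{−qT} = 0.873966
N(d₁) = 0.672137,  N(d₂) = 0.312885
price = S·e^{−qT}·N(d₁) − K·e^{−rT}·N(d₂) = 114.530089 − 54.366791 = 60.163297
[NMP call K=112.29]
σ√T = 0.1474·√1.6807 = 0.191092
d₁ = (ln(S/K) + (r−q+σ²/2)T) / (σ√T) = (ln(149.01/112.29) + (0.0544−0.034+0.1474²/2)·1.6807) / 0.191092 = (0.282929 + 0.052544) / 0.191092 = 1.755557
d₂ = d₁ − σ√T = 1.755557 − 0.191092 = 1.564465
e^{−rT} = 0.912625
e^{−qT} = 0.944458
N(d₁) = 0.960418,  N(d₂) = 0.941146
price = S·e^{−qT}·N(d₁) − K·e^{−rT}·N(d₂) = 135.163196 − 96.447375 = 38.715821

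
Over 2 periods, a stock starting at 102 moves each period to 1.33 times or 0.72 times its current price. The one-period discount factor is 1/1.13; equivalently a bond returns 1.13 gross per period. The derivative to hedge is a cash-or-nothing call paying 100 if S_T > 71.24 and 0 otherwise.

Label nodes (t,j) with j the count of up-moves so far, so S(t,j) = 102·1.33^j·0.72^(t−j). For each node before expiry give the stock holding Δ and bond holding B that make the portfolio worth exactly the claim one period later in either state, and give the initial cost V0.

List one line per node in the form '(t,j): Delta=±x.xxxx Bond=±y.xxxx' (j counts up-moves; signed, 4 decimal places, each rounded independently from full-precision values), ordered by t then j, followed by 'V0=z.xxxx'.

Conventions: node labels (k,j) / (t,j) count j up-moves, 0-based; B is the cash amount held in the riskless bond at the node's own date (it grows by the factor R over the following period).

(0,0): Delta=0.4663 Bond=22.3305
(1,0): Delta=2.2322 Bond=-104.4538
(1,1): Delta=0.0000 Bond=88.4956
V0=69.8960

Since d<R<u, set p* = (R−d)/(u−d) = 0.6721; price each node as the discounted p*-expectation of its children.
Terminal payoffs: V(2,0)=0.0000, V(2,1)=100.0000, V(2,2)=100.0000
(1,0): S=73.4400. Δ = (V_up−V_dn)/(S_up−S_dn) = (100.0000−0.0000)/(97.6752−52.8768) = 2.2322. V = [p*·100.0000 + (1−p*)·0.0000]/1.13 = 59.4806. B = V − Δ·S = -104.4538.
(1,1): S=135.6600. Δ = (V_up−V_dn)/(S_up−S_dn) = (100.0000−100.0000)/(180.4278−97.6752) = 0.0000. V = [p*·100.0000 + (1−p*)·100.0000]/1.13 = 88.4956. B = V − Δ·S = 88.4956.
(0,0): S=102.0000. Δ = (V_up−V_dn)/(S_up−S_dn) = (88.4956−59.4806)/(135.6600−73.4400) = 0.4663. V = [p*·88.4956 + (1−p*)·59.4806]/1.13 = 69.8960. B = V − Δ·S = 22.3305.
Verification: the root portfolio costs Δ(0,0)·S0 + B(0,0) = 69.8960, matching V0.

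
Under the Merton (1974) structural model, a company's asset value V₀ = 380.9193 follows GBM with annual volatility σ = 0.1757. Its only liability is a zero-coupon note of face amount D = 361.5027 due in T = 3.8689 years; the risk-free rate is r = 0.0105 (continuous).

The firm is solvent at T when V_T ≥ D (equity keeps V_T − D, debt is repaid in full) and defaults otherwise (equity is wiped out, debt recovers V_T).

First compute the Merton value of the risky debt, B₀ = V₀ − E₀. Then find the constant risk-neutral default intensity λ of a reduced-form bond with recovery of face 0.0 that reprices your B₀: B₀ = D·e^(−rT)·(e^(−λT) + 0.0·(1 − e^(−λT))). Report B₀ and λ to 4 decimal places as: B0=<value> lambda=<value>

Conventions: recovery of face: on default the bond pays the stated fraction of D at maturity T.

B0=312.3009 lambda=0.0273

Apply the equity-as-call identities (strike 361.5027, horizon 3.8689 years):
d₁ = [ln(V₀/D) + (r + σ²/2)T] / (σ√T)
   = [ln(380.9193/361.5027) + (0.0105 + 0.5·0.1757²)·3.8689] / (0.1757·√3.8689)
   = [0.052318 + 0.100341] / 0.345593 = 0.441730
d₂ = d₁ − σ√T = 0.441730 − 0.345593 = 0.096136
N(d₁) = 0.670658,  N(d₂) = 0.538294,  e^(−rT) = 0.960191
E₀ = V₀·N(d₁) − D·e^(−rT)·N(d₂)
   = 380.9193·0.670658 − 361.5027·0.960191·0.538294 = 68.618446
B₀ = V₀ − E₀ = 380.9193 − 68.618446 = 312.300854
e^(−λT) = (B₀·e^(rT)/D − 0)/(1 − 0) = (312.3009·1.041460/361.5027 − 0)/1 = 0.89971349
λ = −ln(0.89971349)/3.8689 = 0.027315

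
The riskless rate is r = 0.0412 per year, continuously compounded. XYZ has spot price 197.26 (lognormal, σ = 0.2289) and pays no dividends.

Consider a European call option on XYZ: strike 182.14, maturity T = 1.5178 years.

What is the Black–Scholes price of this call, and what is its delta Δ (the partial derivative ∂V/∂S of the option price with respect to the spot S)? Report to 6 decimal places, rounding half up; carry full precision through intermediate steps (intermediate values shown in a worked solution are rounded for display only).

σ√T = 0.2289·√1.5178 = 0.282003
d₁ = (ln(S/K) + (r+σ²/2)T) / (σ√T) = (ln(197.26/182.14) + (0.0412+0.2289²/2)·1.5178) / 0.282003 = (0.079747 + 0.102296) / 0.282003 = 0.645537
d₂ = d₁ − σ√T = 0.645537 − 0.282003 = 0.363535
e^{−rT} = 0.939382
N(d₁) = 0.740710,  N(d₂) = 0.641897
Call price V = S·N(d₁) − K·e^{−rT}·N(d₂) = 146.112534 − 109.827958 = 36.284576
Δ = N(d₁) = 0.740710

price = 36.284576
Δ = 0.740710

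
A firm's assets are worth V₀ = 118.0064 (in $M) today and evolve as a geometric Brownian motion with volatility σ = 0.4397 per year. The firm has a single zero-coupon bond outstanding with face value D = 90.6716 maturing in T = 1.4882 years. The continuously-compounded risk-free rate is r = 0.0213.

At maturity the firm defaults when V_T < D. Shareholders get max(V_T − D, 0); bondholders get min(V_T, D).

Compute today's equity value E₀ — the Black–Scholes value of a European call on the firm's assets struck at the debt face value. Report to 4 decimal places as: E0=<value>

E0=39.9562

Work the structural quantities from V₀ = 118.0064 against face 90.6716:
d₁ = [ln(V₀/D) + (r + σ²/2)T] / (σ√T)
   = [ln(118.0064/90.6716) + (0.0213 + 0.5·0.4397²)·1.4882] / (0.4397·√1.4882)
   = [0.263495 + 0.175560] / 0.536398 = 0.818524
d₂ = d₁ − σ√T = 0.818524 − 0.536398 = 0.282126
N(d₁) = 0.793471,  N(d₂) = 0.611077,  e^(−rT) = 0.968798
E₀ = V₀·N(d₁) − D·e^(−rT)·N(d₂)
   = 118.0064·0.793471 − 90.6716·0.968798·0.611077 = 39.956155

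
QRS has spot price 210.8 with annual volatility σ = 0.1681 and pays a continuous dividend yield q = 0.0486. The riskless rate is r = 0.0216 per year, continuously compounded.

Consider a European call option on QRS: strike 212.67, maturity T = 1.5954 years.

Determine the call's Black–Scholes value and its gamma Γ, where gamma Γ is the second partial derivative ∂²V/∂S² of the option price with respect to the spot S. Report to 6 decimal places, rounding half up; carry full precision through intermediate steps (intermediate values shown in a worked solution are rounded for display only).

price = 12.237014
Γ = 0.008170

σ√T = 0.1681·√1.5954 = 0.212326
d₁ = (ln(S/K) + (r−q+σ²/2)T) / (σ√T) = (ln(210.8/212.67) + (0.0216−0.0486+0.1681²/2)·1.5954) / 0.212326 = (-0.008832 − 0.020535) / 0.212326 = -0.138309
d₂ = d₁ − σ√T = -0.138309 − 0.212326 = -0.350635
e^{−rT} = 0.966126
e^{−qT} = 0.925393
N(d₁) = 0.444998,  N(d₂) = 0.362931
Call price V = S·e^{−qT}·N(d₁) − K·e^{−rT}·N(d₂) = 86.807073 − 74.570059 = 12.237014
φ(d₁) = (1/√(2π))·e^{−d₁²/2} = 0.395145
Γ = e^{−qT}·φ(d₁) / (S·σ·√T) = 0.008170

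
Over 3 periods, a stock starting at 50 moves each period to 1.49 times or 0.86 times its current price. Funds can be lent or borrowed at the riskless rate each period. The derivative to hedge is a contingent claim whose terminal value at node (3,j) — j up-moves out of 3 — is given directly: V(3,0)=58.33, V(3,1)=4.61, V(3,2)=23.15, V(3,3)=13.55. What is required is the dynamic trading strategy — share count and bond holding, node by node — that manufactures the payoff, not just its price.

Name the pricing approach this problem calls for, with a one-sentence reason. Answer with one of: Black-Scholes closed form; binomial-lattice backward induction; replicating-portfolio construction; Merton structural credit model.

framework: replicating-portfolio construction

Key observation: the task asks for the hedge itself — share and bond holdings at every node of the 3-period tree on spot 50 with factors 1.49/0.86 — which is exactly what the replicating-portfolio construction produces.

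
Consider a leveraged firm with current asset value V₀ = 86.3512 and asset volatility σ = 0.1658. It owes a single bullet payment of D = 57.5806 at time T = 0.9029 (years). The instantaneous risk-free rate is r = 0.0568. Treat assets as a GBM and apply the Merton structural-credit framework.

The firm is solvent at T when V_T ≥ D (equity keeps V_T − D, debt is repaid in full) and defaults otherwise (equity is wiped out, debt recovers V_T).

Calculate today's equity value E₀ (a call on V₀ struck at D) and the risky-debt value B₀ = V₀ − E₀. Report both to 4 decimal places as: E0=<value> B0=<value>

Apply the equity-as-call identities (strike 57.5806, horizon 0.9029 years):
d₁ = [ln(V₀/D) + (r + σ²/2)T] / (σ√T)
   = [ln(86.3512/57.5806) + (0.0568 + 0.5·0.1658²)·0.9029] / (0.1658·√0.9029)
   = [0.405237 + 0.063695] / 0.157545 = 2.976497
d₂ = d₁ − σ√T = 2.976497 − 0.157545 = 2.818952
N(d₁) = 0.998542,  N(d₂) = 0.997591,  e^(−rT) = 0.950008
E₀ = V₀·N(d₁) − D·e^(−rT)·N(d₂)
   = 86.3512·0.998542 − 57.5806·0.950008·0.997591 = 31.655056
B₀ = V₀ − E₀ = 86.3512 − 31.655056 = 54.696144

E0=31.6551 B0=54.6961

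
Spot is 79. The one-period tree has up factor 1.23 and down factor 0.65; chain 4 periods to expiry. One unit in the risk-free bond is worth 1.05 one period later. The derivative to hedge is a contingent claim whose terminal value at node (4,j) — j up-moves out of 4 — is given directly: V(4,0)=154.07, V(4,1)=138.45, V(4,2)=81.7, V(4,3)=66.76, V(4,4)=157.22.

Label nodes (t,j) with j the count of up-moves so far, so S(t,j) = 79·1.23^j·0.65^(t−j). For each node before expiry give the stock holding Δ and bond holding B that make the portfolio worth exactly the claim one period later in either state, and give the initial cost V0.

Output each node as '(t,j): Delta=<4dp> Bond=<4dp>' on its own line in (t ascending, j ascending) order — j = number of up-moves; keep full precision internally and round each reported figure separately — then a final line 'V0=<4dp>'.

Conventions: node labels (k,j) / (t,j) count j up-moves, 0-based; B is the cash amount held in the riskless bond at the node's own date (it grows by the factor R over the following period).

Arbitrage-free pricing uses the up-move probability p* = (R−d)/(u−d) = 0.6897, discounting each step at R = 1.05.
Expiry values: V(4,0)=154.0700, V(4,1)=138.4500, V(4,2)=81.7000, V(4,3)=66.7600, V(4,4)=157.2200
  t=3,j=0: stock 21.6954 → up 26.6853 (V=138.4500), down 14.1020 (V=154.0700). Price 136.4739; hedge Δ=-1.2413, bond B=163.4049.
  t=3,j=1: stock 41.0543 → up 50.4968 (V=81.7000), down 26.6853 (V=138.4500). Price 94.5829; hedge Δ=-2.3833, bond B=192.4278.
  t=3,j=2: stock 77.6874 → up 95.5555 (V=66.7600), down 50.4968 (V=81.7000). Price 67.9967; hedge Δ=-0.3316, bond B=93.7553.
  t=3,j=3: stock 147.0085 → up 180.8204 (V=157.2200), down 95.5555 (V=66.7600). Price 122.9964; hedge Δ=1.0609, bond B=-32.9691.
  t=2,j=0: stock 33.3775 → up 41.0543 (V=94.5829), down 21.6954 (V=136.4739). Price 102.4605; hedge Δ=-2.1639, bond B=174.6863.
  t=2,j=1: stock 63.1605 → up 77.6874 (V=67.9967), down 41.0543 (V=94.5829). Price 72.6168; hedge Δ=-0.7257, bond B=118.4551.
  t=2,j=2: stock 119.5191 → up 147.0085 (V=122.9964), down 77.6874 (V=67.9967). Price 100.8834; hedge Δ=0.7934, bond B=6.0563.
  t=1,j=0: stock 51.3500 → up 63.1605 (V=72.6168), down 33.3775 (V=102.4605). Price 77.9796; hedge Δ=-1.0020, bond B=129.4344.
  t=1,j=1: stock 97.1700 → up 119.5191 (V=100.8834), down 63.1605 (V=72.6168). Price 87.7247; hedge Δ=0.5015, bond B=38.9892.
  t=0,j=0: stock 79.0000 → up 97.1700 (V=87.7247), down 51.3500 (V=77.9796). Price 80.6670; hedge Δ=0.2127, bond B=63.8652.
Check: Δ(0,0)·S0 + B(0,0) = 80.6670 = V0.

(0,0): Delta=0.2127 Bond=63.8652
(1,0): Delta=-1.0020 Bond=129.4344
(1,1): Delta=0.5015 Bond=38.9892
(2,0): Delta=-2.1639 Bond=174.6863
(2,1): Delta=-0.7257 Bond=118.4551
(2,2): Delta=0.7934 Bond=6.0563
(3,0): Delta=-1.2413 Bond=163.4049
(3,1): Delta=-2.3833 Bond=192.4278
(3,2): Delta=-0.3316 Bond=93.7553
(3,3): Delta=1.0609 Bond=-32.9691
V0=80.6670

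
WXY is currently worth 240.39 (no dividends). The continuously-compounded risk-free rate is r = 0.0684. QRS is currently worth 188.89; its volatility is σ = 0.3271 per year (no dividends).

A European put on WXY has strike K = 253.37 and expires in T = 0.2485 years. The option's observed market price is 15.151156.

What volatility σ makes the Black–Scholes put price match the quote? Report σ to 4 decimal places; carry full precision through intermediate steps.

At σ = 0.2099 the Black–Scholes value reproduces the quote:
σ√T = 0.2099·√0.2485 = 0.104635
d₁ = (ln(S/K) + (r+σ²/2)T) / (σ√T) = (ln(240.39/253.37) + (0.0684+0.2099²/2)·0.2485) / 0.104635 = (-0.052588 + 0.022472) / 0.104635 = -0.287827
d₂ = d₁ − σ√T = -0.287827 − 0.104635 = -0.392461
e^{−rT} = 0.983146
N(−d₁) = 0.613260,  N(−d₂) = 0.652641
V = K·e^{−rT}·N(−d₂) − S·N(−d₁) = 162.572805 − 147.421648 = 15.151156 (matching the quote); vega is positive throughout, so no other σ reproduces this price

sigma = 0.2099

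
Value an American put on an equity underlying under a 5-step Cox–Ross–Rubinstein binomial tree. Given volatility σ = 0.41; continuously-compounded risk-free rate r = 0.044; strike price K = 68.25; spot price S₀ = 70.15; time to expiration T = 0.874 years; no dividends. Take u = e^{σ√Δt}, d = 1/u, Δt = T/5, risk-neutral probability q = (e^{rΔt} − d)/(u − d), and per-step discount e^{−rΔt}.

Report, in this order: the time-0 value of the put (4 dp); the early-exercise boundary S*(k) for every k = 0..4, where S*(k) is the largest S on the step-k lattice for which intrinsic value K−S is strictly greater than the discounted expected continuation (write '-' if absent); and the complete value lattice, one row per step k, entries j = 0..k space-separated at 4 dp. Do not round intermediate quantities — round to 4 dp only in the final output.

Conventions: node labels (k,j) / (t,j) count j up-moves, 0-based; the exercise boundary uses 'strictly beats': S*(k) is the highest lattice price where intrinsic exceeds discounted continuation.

Δt=0.17480, u=1.18699, d=0.84247, q=0.47966, disc=e^(-rΔt)=0.99234
k=5 terminal: V=max(K-S,0) → 38.4786 26.3040 9.1507 0.0000 0.0000 0.0000
k=4: j=0 S=35.3383 intr=32.9117 cont=32.3888 V=32.9117[EX]; j=1 S=49.7894 intr=18.4606 cont=17.9377 V=18.4606[EX]; j=2 S=70.1500 intr=0.0000 cont=4.7250 V=4.7250[hold]; j=3 S=98.8368 intr=0.0000 cont=0.0000 V=0.0000[hold]; j=4 S=139.2547 intr=0.0000 cont=0.0000 V=0.0000[hold]  S*(4)=49.7894
k=3: j=0 S=41.9460 intr=26.3040 cont=25.7811 V=26.3040[EX]; j=1 S=59.0993 intr=9.1507 cont=11.7812 V=11.7812[hold]; j=2 S=83.2671 intr=0.0000 cont=2.4398 V=2.4398[hold]; j=3 S=117.3179 intr=0.0000 cont=0.0000 V=0.0000[hold]  S*(3)=41.9460
k=2: j=0 S=49.7894 intr=18.4606 cont=19.1898 V=19.1898[hold]; j=1 S=70.1500 intr=0.0000 cont=7.2446 V=7.2446[hold]; j=2 S=98.8368 intr=0.0000 cont=1.2598 V=1.2598[hold]  S*(2)=-
k=1: j=0 S=59.0993 intr=9.1507 cont=13.3570 V=13.3570[hold]; j=1 S=83.2671 intr=0.0000 cont=4.3404 V=4.3404[hold]  S*(1)=-
k=0: j=0 S=70.1500 intr=0.0000 cont=8.9629 V=8.9629[hold]  S*(0)=-

price = 8.9629
boundary = - - - 41.9460 49.7894
tree:
8.9629
13.3570 4.3404
19.1898 7.2446 1.2598
26.3040 11.7812 2.4398 0.0000
32.9117 18.4606 4.7250 0.0000 0.0000
38.4786 26.3040 9.1507 0.0000 0.0000 0.0000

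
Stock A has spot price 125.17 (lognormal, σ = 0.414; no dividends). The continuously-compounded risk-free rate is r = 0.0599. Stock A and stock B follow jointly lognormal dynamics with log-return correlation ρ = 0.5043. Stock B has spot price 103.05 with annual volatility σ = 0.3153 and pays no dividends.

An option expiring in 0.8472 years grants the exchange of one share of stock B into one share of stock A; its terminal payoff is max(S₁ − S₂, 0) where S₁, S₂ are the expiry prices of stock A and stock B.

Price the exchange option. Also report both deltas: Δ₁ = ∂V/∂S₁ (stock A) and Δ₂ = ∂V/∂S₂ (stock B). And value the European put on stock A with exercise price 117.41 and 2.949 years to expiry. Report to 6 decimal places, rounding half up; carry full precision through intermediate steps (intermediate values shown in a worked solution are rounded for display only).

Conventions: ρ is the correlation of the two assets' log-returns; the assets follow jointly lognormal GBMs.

σ_eff = √(σ₁² + σ₂² − 2ρσ₁σ₂) = √(0.414² + 0.3153² − 2·0.5043·0.414·0.3153) = 0.373033
d₁ = (ln(S₁/S₂) + (q₂ − q₁ + σ_eff²/2)T) / (σ_eff√T) = (ln(125.17/103.05) + (0.0 − 0.0 + 0.069577)·0.8472) / 0.343352 = 0.738029
d₂ = d₁ − σ_eff√T = 0.738029 − 0.343352 = 0.394677
N(d₁) = 0.769752,  N(d₂) = 0.653459
V = S₁·e^{−q₁T}·N(d₁) − S₂·e^{−q₂T}·N(d₂) = 96.349809 − 67.338986 = 29.010823
Δ₁ = e^{−q₁T}·N(d₁) = 0.769752;  Δ₂ = −e^{−q₂T}·N(d₂) = -0.653459
[vanilla: stock A put K=117.41]
σ√T = 0.414·√2.949 = 0.710948
d₁ = (ln(S/K) + (r+σ²/2)T) / (σ√T) = (ln(125.17/117.41) + (0.0599+0.414²/2)·2.949) / 0.710948 = (0.064001 + 0.429369) / 0.710948 = 0.693960
d₂ = d₁ − σ√T = 0.693960 − 0.710948 = -0.016988
e^{−rT} = 0.838077
N(−d₁) = 0.243854,  N(−d₂) = 0.506777
price = K·e^{−rT}·N(−d₂) − S·N(−d₁) = 49.866158 − 30.523167 = 19.342990

exchange price = 29.010823
Δ1 = 0.769752
Δ2 = -0.653459
price(stock A put K=117.41) = 19.342990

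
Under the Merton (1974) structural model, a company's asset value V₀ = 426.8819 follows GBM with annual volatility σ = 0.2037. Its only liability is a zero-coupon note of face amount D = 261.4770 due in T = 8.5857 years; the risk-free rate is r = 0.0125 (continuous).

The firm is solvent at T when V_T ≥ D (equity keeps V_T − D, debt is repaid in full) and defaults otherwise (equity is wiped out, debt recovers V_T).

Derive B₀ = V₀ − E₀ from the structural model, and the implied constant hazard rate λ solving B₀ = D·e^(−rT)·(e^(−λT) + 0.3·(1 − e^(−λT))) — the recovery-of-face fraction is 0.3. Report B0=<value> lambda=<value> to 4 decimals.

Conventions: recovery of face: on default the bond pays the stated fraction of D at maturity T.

B0=219.5905 lambda=0.0114

Work the structural quantities from V₀ = 426.8819 against face 261.4770:
d₁ = [ln(V₀/D) + (r + σ²/2)T] / (σ√T)
   = [ln(426.8819/261.4770) + (0.0125 + 0.5·0.2037²)·8.5857] / (0.2037·√8.5857)
   = [0.490161 + 0.285447] / 0.596869 = 1.299462
d₂ = d₁ − σ√T = 1.299462 − 0.596869 = 0.702593
N(d₁) = 0.903107,  N(d₂) = 0.758845,  e^(−rT) = 0.898237
E₀ = V₀·N(d₁) − D·e^(−rT)·N(d₂)
   = 426.8819·0.903107 − 261.4770·0.898237·0.758845 = 207.291412
B₀ = V₀ − E₀ = 426.8819 − 207.291412 = 219.590488
e^(−λT) = (B₀·e^(rT)/D − 0.3)/(1 − 0.3) = (219.5905·1.113292/261.4770 − 0.3)/0.7 = 0.90707357
λ = −ln(0.90707357)/8.5857 = 0.011360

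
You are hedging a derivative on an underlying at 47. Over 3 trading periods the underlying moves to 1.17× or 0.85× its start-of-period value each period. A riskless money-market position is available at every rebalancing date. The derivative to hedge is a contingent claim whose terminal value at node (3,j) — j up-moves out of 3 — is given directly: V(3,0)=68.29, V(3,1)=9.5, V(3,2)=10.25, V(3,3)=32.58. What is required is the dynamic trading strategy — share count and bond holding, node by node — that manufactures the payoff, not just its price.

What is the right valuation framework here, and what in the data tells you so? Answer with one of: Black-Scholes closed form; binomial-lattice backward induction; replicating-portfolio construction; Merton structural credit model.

framework: replicating-portfolio construction

Key observation: the mandate to exhibit the hedge at every date and state singles out the replicating-portfolio construction on the 3-period tree with factors 1.17 and 0.85 from 47.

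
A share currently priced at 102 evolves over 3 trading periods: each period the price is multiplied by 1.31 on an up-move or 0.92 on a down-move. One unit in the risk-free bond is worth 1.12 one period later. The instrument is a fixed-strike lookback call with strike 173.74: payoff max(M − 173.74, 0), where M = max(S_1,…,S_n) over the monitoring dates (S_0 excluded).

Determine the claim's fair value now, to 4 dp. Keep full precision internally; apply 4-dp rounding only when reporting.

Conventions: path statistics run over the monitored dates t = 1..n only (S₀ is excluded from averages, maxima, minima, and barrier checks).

Set p* = 0.5128 (from d < R < u); the path-dependent value is the discounted p*-expectation over all price paths.
Enumerate all 2^3 = 8 price paths (U = up ×1.31, D = down ×0.92); each path with k up-moves has probability p*^k·(1−p*)^(3−k).
DDD: M=93.8400, payoff=0.0000, prob=0.115629
UDD: M=133.6200, payoff=0.0000, prob=0.121715
DUD: M=122.9304, payoff=0.0000, prob=0.121715
UUD: M=175.0422, payoff=1.3022, prob=0.128121
DDU: M=113.0960, payoff=0.0000, prob=0.121715
UDU: M=161.0388, payoff=0.0000, prob=0.128121
DUU: M=161.0388, payoff=0.0000, prob=0.128121
UUU: M=229.3053, payoff=55.5653, prob=0.134864
Price = Σ prob·payoff / R^3 = 7.660597 / 1.404928 = 5.4527

price = 5.4527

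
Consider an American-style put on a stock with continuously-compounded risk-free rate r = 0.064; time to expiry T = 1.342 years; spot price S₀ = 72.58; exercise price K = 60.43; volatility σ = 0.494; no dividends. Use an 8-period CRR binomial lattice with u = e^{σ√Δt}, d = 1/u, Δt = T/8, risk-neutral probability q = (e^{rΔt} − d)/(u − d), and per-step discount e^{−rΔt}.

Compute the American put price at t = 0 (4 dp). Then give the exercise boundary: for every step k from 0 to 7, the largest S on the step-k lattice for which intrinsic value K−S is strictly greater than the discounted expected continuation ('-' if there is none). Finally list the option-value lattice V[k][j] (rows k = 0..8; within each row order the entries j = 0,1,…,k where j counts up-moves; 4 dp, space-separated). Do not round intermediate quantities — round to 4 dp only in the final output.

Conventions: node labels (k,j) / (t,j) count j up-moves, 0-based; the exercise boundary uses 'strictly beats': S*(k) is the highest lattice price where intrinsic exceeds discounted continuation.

price = 8.0325
boundary = - - - - 32.3099 26.3916 32.3099 39.5554
tree:
8.0325
11.5119 4.3855
16.0396 6.7903 1.8386
21.6327 10.2481 3.1390 0.4491
28.1201 14.9839 5.2688 0.8664 0.0000
34.0384 21.0517 8.6461 1.6716 0.0000 0.0000
38.8727 28.1201 13.7504 3.2250 0.0000 0.0000 0.0000
42.8214 34.0384 20.8746 6.2221 0.0000 0.0000 0.0000 0.0000
46.0469 38.8727 28.1201 12.0043 0.0000 0.0000 0.0000 0.0000 0.0000

params: Δt=0.16775 u=1.22425 d=0.81683 q=0.47608 e^(-rΔt)=0.98932
t_8 payoffs: 46.0469 38.8727 28.1201 12.0043 0.0000 0.0000 0.0000 0.0000 0.0000
t_7: node(7,0) S=17.6086 payoff=42.8214 vs cont=42.1761 → 42.8214 [stop]  node(7,1) S=26.3916 payoff=34.0384 vs cont=33.3931 → 34.0384 [stop]  node(7,2) S=39.5554 payoff=20.8746 vs cont=20.2293 → 20.8746 [stop]  node(7,3) S=59.2852 payoff=1.1448 vs cont=6.2221 → 6.2221 [wait]  node(7,4) S=88.8561 payoff=0.0000 vs cont=0.0000 → 0.0000 [wait]  node(7,5) S=133.1767 payoff=0.0000 vs cont=0.0000 → 0.0000 [wait]  node(7,6) S=199.6038 payoff=0.0000 vs cont=0.0000 → 0.0000 [wait]  node(7,7) S=299.1642 payoff=0.0000 vs cont=0.0000 → 0.0000 [wait]  ⇒ S*(7)=39.5554
t_6: node(6,0) S=21.5573 payoff=38.8727 vs cont=38.2274 → 38.8727 [stop]  node(6,1) S=32.3099 payoff=28.1201 vs cont=27.4748 → 28.1201 [stop]  node(6,2) S=48.4257 payoff=12.0043 vs cont=13.7504 → 13.7504 [wait]  node(6,3) S=72.5800 payoff=0.0000 vs cont=3.2250 → 3.2250 [wait]  node(6,4) S=108.7822 payoff=0.0000 vs cont=0.0000 → 0.0000 [wait]  node(6,5) S=163.0416 payoff=0.0000 vs cont=0.0000 → 0.0000 [wait]  node(6,6) S=244.3651 payoff=0.0000 vs cont=0.0000 → 0.0000 [wait]  ⇒ S*(6)=32.3099
t_5: node(5,0) S=26.3916 payoff=34.0384 vs cont=33.3931 → 34.0384 [stop]  node(5,1) S=39.5554 payoff=20.8746 vs cont=21.0517 → 21.0517 [wait]  node(5,2) S=59.2852 payoff=1.1448 vs cont=8.6461 → 8.6461 [wait]  node(5,3) S=88.8561 payoff=0.0000 vs cont=1.6716 → 1.6716 [wait]  node(5,4) S=133.1767 payoff=0.0000 vs cont=0.0000 → 0.0000 [wait]  node(5,5) S=199.6038 payoff=0.0000 vs cont=0.0000 → 0.0000 [wait]  ⇒ S*(5)=26.3916
t_4: node(4,0) S=32.3099 payoff=28.1201 vs cont=27.5582 → 28.1201 [stop]  node(4,1) S=48.4257 payoff=12.0043 vs cont=14.9839 → 14.9839 [wait]  node(4,2) S=72.5800 payoff=0.0000 vs cont=5.2688 → 5.2688 [wait]  node(4,3) S=108.7822 payoff=0.0000 vs cont=0.8664 → 0.8664 [wait]  node(4,4) S=163.0416 payoff=0.0000 vs cont=0.0000 → 0.0000 [wait]  ⇒ S*(4)=32.3099
t_3: node(3,0) S=39.5554 payoff=20.8746 vs cont=21.6327 → 21.6327 [wait]  node(3,1) S=59.2852 payoff=1.1448 vs cont=10.2481 → 10.2481 [wait]  node(3,2) S=88.8561 payoff=0.0000 vs cont=3.1390 → 3.1390 [wait]  node(3,3) S=133.1767 payoff=0.0000 vs cont=0.4491 → 0.4491 [wait]  ⇒ S*(3)=-
t_2: node(2,0) S=48.4257 payoff=12.0043 vs cont=16.0396 → 16.0396 [wait]  node(2,1) S=72.5800 payoff=0.0000 vs cont=6.7903 → 6.7903 [wait]  node(2,2) S=108.7822 payoff=0.0000 vs cont=1.8386 → 1.8386 [wait]  ⇒ S*(2)=-
t_1: node(1,0) S=59.2852 payoff=1.1448 vs cont=11.5119 → 11.5119 [wait]  node(1,1) S=88.8561 payoff=0.0000 vs cont=4.3855 → 4.3855 [wait]  ⇒ S*(1)=-
t_0: node(0,0) S=72.5800 payoff=0.0000 vs cont=8.0325 → 8.0325 [wait]  ⇒ S*(0)=-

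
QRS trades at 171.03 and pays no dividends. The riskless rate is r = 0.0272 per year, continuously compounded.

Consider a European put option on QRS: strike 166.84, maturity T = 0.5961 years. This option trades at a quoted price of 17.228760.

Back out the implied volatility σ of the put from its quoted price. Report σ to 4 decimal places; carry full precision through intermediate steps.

At σ = 0.3984 the Black–Scholes value reproduces the quote:
σ√T = 0.3984·√0.5961 = 0.307595
d₁ = (ln(S/K) + (r+σ²/2)T) / (σ√T) = (ln(171.03/166.84) + (0.0272+0.3984²/2)·0.5961) / 0.307595 = (0.024804 + 0.063521) / 0.307595 = 0.287147
d₂ = d₁ − σ√T = 0.287147 − 0.307595 = -0.020448
e^{−rT} = 0.983917
N(−d₁) = 0.387000,  N(−d₂) = 0.508157
V = K·e^{−rT}·N(−d₂) − S·N(−d₁) = 83.417353 − 66.188593 = 17.228760 (the observed quote) — the price is monotone increasing in volatility, hence this σ is the only solution

sigma = 0.3984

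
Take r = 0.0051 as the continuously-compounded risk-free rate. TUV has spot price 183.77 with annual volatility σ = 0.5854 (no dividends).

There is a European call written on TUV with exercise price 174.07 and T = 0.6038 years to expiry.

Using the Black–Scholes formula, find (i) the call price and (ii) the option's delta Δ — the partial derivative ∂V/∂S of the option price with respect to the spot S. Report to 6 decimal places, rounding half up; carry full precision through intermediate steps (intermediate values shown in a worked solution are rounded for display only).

price = 37.510921
Δ = 0.638114

σ√T = 0.5854·√0.6038 = 0.454883
d₁ = (ln(S/K) + (r+σ²/2)T) / (σ√T) = (ln(183.77/174.07) + (0.0051+0.5854²/2)·0.6038) / 0.454883 = (0.054227 + 0.106538) / 0.454883 = 0.353423
d₂ = d₁ − σ√T = 0.353423 − 0.454883 = -0.101460
e^{−rT} = 0.996925
N(d₁) = 0.638114,  N(d₂) = 0.459593
Call price V = S·N(d₁) − K·e^{−rT}·N(d₂) = 117.266262 − 79.755342 = 37.510921
Δ = N(d₁) = 0.638114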